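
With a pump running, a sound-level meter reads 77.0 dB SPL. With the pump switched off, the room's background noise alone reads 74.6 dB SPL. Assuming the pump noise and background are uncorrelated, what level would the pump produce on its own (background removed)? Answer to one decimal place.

73.3 dB SPL

Background correction is a power subtraction:
L_src = 10·log₁₀(10^(77.0/10) − 10^(74.6/10)) = 10·log₁₀(21280000) = 73.3 dB SPL.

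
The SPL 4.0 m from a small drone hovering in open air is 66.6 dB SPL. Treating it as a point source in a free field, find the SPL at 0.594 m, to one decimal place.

Free-field point source: level drops by 20·log₁₀ of the distance ratio.
ΔL = −20·log₁₀(0.594/4.0) = 16.57 dB, so L₂ = 66.6 + (16.57) = 83.2 dB SPL.

83.2 dB SPL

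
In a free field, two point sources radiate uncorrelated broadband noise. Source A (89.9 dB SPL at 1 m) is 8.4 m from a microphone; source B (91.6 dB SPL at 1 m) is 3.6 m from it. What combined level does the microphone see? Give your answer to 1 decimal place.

81.0 dB SPL

At the listener: L_A = 89.9 − 20·log₁₀(8.4) = 71.41 dB; L_B = 91.6 − 20·log₁₀(3.6) = 80.47 dB.
Combined: 10·log₁₀(10^(71.41/10)+10^(80.47/10)) = 81.0 dB SPL.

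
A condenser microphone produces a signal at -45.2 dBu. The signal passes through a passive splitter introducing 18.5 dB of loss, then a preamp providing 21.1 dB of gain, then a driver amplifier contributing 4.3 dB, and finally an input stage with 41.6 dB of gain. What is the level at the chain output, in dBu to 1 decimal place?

+3.3 dBu

Cascaded gains and losses add directly in dB.
-45.2 − 18.5 + 21.1 + 4.3 + 41.6 = +3.3 dBu.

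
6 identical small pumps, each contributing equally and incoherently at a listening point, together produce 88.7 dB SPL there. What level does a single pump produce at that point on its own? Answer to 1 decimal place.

80.9 dB SPL

6 equal incoherent sources add 10·log₁₀(6) = 7.78 dB over one source.
L_one = 88.7 − 7.78 = 80.9 dB SPL.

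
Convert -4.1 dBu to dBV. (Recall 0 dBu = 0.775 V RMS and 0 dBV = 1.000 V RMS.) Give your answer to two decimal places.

-6.31 dBV

The offset between the scales is 20·log₁₀(0.775/1.000) = −2.214 dB.
So dBV = -4.1 − 2.214 = -6.31 dBV.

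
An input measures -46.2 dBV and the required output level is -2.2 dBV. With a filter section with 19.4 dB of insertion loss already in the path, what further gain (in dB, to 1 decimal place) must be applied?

63.4 dB

The required make-up gain is the shortfall in the dB sum.
G = -2.2 − (-46.2) + 19.4 = 63.4 dB.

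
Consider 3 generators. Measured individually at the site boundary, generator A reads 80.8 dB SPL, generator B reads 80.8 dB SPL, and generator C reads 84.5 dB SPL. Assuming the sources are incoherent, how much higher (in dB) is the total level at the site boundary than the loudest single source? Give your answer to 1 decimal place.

2.7 dB

Add the sources as powers (linear), then convert back to dB:
L_total = 10·log₁₀(10^(80.8/10) + 10^(80.8/10) + 10^(84.5/10)) = 87.18 dB SPL.
Excess over the loudest (84.5 dB): 87.18 − 84.5 = 2.7 dB.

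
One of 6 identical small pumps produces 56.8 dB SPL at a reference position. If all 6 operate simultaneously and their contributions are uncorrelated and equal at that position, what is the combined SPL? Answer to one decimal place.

64.6 dB SPL

6 equal incoherent sources raise the level by 10·log₁₀(6) = 7.78 dB.
L_total = 56.8 + 7.78 = 64.6 dB SPL.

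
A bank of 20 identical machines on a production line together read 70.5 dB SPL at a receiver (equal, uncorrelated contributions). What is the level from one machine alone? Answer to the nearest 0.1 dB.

57.5 dB SPL

20 equal incoherent sources add 10·log₁₀(20) = 13.01 dB over one source.
L_one = 70.5 − 13.01 = 57.5 dB SPL.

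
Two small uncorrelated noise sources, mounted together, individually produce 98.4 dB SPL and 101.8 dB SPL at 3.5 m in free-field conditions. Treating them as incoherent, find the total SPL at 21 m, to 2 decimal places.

Combined at 3.5 m: 10·log₁₀(10^(98.4/10)+10^(101.8/10)) = 103.435 dB SPL.
Then apply −20·log₁₀(21/3.5) = -15.563 dB → 87.87 dB SPL.

87.87 dB SPL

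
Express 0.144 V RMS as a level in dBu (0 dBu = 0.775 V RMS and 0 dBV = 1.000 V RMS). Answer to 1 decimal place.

dBu = 20·log₁₀(V / 0.775 V).
20·log₁₀(0.144/0.775) = -14.6 dBu.

-14.6 dBu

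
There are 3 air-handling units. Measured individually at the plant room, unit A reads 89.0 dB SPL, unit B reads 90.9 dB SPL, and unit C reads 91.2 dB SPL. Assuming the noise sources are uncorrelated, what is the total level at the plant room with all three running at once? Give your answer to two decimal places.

95.24 dB SPL

Add the sources as powers (linear), then convert back to dB:
L_total = 10·log₁₀(10^(89.0/10) + 10^(90.9/10) + 10^(91.2/10)) = 10·log₁₀(3343000000) = 95.24 dB SPL.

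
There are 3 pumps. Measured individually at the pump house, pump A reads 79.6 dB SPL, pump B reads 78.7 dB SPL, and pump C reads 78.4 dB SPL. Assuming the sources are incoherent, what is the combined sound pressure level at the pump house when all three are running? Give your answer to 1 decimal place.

Add the sources as powers (linear), then convert back to dB:
L_total = 10·log₁₀(10^(79.6/10) + 10^(78.7/10) + 10^(78.4/10)) = 10·log₁₀(234500000) = 83.7 dB SPL.

83.7 dB SPL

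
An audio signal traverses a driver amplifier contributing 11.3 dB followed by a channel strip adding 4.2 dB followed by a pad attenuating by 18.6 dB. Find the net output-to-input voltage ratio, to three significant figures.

0.700

Net gain = 11.3 + 4.2 + (−18.6) = -3.1 dB.
Voltage ratio = 10^(-3.1/20) = 0.700.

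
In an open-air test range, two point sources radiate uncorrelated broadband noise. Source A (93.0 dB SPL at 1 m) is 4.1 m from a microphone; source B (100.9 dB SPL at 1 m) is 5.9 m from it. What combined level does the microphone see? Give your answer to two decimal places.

At the listener: L_A = 93.0 − 20·log₁₀(4.1) = 80.744 dB; L_B = 100.9 − 20·log₁₀(5.9) = 85.483 dB.
Combined: 10·log₁₀(10^(80.744/10)+10^(85.483/10)) = 86.74 dB SPL.

86.74 dB SPL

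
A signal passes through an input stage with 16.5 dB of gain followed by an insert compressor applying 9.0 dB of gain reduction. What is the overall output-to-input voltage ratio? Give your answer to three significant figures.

Net gain = 16.5 + (−9.0) = 7.5 dB.
Voltage ratio = 10^(7.5/20) = 2.37.

2.37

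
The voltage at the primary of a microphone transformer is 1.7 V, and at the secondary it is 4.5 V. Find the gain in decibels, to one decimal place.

Voltage ratio → dB uses the 20·log₁₀ form:
20·log₁₀(4.5/1.7) = 20·log₁₀(2.647) = 8.5 dB.

8.5 dB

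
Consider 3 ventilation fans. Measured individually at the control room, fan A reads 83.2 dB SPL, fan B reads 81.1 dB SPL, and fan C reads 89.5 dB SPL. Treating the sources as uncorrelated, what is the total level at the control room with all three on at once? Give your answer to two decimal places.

Uncorrelated sources add in intensity (power), not in dB.
L_total = 10·log₁₀(10^(83.2/10) + 10^(81.1/10) + 10^(89.5/10)) = 10·log₁₀(1229000000) = 90.90 dB SPL.

90.90 dB SPL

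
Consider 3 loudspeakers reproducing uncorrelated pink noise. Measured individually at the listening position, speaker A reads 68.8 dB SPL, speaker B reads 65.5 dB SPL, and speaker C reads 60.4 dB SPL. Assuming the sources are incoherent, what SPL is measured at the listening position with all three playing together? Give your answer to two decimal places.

Uncorrelated sources add in intensity (power), not in dB.
L_total = 10·log₁₀(10^(68.8/10) + 10^(65.5/10) + 10^(60.4/10)) = 10·log₁₀(12230000) = 70.87 dB SPL.

70.87 dB SPL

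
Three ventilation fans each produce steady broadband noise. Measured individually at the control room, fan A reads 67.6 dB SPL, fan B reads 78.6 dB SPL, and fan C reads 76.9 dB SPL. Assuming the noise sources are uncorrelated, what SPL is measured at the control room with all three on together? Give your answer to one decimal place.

Uncorrelated sources add in intensity (power), not in dB.
L_total = 10·log₁₀(10^(67.6/10) + 10^(78.6/10) + 10^(76.9/10)) = 10·log₁₀(127200000) = 81.0 dB SPL.

81.0 dB SPL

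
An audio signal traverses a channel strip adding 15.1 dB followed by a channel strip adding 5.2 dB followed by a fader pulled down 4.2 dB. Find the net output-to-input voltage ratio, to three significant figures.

Net gain = 15.1 + 5.2 + (−4.2) = 16.1 dB.
Voltage ratio = 10^(16.1/20) = 6.38.

6.38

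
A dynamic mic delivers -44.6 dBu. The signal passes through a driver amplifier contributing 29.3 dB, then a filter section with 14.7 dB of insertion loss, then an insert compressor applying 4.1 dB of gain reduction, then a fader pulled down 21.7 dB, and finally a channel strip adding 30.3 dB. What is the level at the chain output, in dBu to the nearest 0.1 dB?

In dB, series stages simply add:
-44.6 + 29.3 − 14.7 − 4.1 − 21.7 + 30.3 = -25.5 dBu.

-25.5 dBu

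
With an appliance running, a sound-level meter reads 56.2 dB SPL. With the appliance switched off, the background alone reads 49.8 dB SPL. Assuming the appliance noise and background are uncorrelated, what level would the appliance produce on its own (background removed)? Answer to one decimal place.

55.1 dB SPL

Remove the background by subtracting linear intensities:
L_src = 10·log₁₀(10^(56.2/10) − 10^(49.8/10)) = 10·log₁₀(321400) = 55.1 dB SPL.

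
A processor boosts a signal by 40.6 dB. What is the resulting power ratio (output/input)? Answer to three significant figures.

11500

Power ratio = 10^(dB/10).
10^(40.6/10) = 10^(4.060) = 11500.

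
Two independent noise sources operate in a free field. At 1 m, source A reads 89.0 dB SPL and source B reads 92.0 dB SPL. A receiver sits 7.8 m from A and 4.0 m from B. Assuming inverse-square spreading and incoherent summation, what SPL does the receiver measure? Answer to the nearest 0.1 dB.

At the listener: L_A = 89.0 − 20·log₁₀(7.8) = 71.16 dB; L_B = 92.0 − 20·log₁₀(4.0) = 79.96 dB.
Combined: 10·log₁₀(10^(71.16/10)+10^(79.96/10)) = 80.5 dB SPL.

80.5 dB SPL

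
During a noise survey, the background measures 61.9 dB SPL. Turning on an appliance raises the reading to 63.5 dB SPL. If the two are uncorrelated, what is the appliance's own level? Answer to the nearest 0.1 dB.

Remove the background by subtracting linear intensities:
L_src = 10·log₁₀(10^(63.5/10) − 10^(61.9/10)) = 10·log₁₀(689900) = 58.4 dB SPL.

58.4 dB SPL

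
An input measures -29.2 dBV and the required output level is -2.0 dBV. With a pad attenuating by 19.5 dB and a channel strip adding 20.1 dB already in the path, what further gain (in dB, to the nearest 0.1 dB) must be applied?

The required make-up gain is the shortfall in the dB sum.
G = -2.0 − (-29.2) + 19.5 − 20.1 = 26.6 dB.

26.6 dB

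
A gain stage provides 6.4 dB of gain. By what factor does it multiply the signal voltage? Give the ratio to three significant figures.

2.09

Voltage ratio = 10^(dB/20).
10^(6.4/20) = 10^(0.3200) = 2.09.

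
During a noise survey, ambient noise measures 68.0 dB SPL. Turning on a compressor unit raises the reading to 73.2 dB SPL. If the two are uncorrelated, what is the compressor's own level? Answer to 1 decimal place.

71.6 dB SPL

Remove the background by subtracting linear intensities:
L_src = 10·log₁₀(10^(73.2/10) − 10^(68.0/10)) = 10·log₁₀(14580000) = 71.6 dB SPL.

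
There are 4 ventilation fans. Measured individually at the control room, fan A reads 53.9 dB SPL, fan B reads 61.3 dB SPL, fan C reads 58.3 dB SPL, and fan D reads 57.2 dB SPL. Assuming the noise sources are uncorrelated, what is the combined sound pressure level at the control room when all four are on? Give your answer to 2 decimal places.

64.46 dB SPL

Uncorrelated sources add in intensity (power), not in dB.
L_total = 10·log₁₀(10^(53.9/10) + 10^(61.3/10) + 10^(58.3/10) + 10^(57.2/10)) = 10·log₁₀(2795000) = 64.46 dB SPL.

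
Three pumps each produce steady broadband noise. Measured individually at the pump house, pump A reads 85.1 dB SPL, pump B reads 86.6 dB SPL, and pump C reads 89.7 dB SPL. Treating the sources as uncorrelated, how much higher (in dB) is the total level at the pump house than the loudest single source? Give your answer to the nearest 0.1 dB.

2.6 dB

Add the sources as powers (linear), then convert back to dB:
L_total = 10·log₁₀(10^(85.1/10) + 10^(86.6/10) + 10^(89.7/10)) = 92.34 dB SPL.
Excess over the loudest (89.7 dB): 92.34 − 89.7 = 2.6 dB.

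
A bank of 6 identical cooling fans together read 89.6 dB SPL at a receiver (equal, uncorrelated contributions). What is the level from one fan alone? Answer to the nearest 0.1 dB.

81.8 dB SPL

6 equal incoherent sources add 10·log₁₀(6) = 7.78 dB over one source.
L_one = 89.6 − 7.78 = 81.8 dB SPL.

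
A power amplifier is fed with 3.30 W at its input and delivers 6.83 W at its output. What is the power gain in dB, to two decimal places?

3.16 dB

Power ratio → dB uses the 10·log₁₀ form:
10·log₁₀(6.83/3.30) = 10·log₁₀(2.070) = 3.16 dB.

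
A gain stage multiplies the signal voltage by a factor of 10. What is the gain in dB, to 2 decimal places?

20.00 dB

Voltage ratio → dB uses the 20·log₁₀ form:
20·log₁₀(10) = 20.00 dB.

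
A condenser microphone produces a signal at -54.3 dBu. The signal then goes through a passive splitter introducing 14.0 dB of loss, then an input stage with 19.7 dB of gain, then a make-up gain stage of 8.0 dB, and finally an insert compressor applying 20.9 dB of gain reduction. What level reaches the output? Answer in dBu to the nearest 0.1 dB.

Cascaded gains and losses add directly in dB.
-54.3 − 14.0 + 19.7 + 8.0 − 20.9 = -61.5 dBu.

-61.5 dBu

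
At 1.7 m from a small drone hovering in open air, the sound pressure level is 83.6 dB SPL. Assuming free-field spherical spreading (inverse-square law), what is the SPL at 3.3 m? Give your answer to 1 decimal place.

Inverse-square spreading gives ΔL = −20·log₁₀(d₂/d₁).
ΔL = −20·log₁₀(3.3/1.7) = -5.76 dB, so L₂ = 83.6 + (-5.76) = 77.8 dB SPL.

77.8 dB SPL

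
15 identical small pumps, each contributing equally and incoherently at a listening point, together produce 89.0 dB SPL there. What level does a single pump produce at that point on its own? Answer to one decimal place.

77.2 dB SPL

15 equal incoherent sources add 10·log₁₀(15) = 11.76 dB over one source.
L_one = 89.0 − 11.76 = 77.2 dB SPL.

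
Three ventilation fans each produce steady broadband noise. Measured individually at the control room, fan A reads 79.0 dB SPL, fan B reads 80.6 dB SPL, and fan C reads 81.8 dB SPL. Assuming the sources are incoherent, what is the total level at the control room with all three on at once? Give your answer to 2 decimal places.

Incoherent sources sum as intensities:
L_total = 10·log₁₀(10^(79.0/10) + 10^(80.6/10) + 10^(81.8/10)) = 10·log₁₀(345600000) = 85.39 dB SPL.

85.39 dB SPL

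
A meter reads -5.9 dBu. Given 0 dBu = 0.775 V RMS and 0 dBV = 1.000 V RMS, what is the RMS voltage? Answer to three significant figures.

V = 0.775 V × 10^(-5.9/20).
= 0.775 × 0.5070 = 0.393 V.

0.393 V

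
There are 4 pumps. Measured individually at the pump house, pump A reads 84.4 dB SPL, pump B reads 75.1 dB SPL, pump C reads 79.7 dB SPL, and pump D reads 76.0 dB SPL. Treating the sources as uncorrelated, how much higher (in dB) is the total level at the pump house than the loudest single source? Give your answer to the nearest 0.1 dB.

2.0 dB

Incoherent sources sum as intensities:
L_total = 10·log₁₀(10^(84.4/10) + 10^(75.1/10) + 10^(79.7/10) + 10^(76.0/10)) = 86.44 dB SPL.
Excess over the loudest (84.4 dB): 86.44 − 84.4 = 2.0 dB.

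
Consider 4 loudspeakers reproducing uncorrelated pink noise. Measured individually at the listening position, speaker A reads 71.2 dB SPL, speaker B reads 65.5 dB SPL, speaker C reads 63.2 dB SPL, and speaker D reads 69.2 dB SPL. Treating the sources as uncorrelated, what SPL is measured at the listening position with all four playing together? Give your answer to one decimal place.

Incoherent sources sum as intensities:
L_total = 10·log₁₀(10^(71.2/10) + 10^(65.5/10) + 10^(63.2/10) + 10^(69.2/10)) = 10·log₁₀(27140000) = 74.3 dB SPL.

74.3 dB SPL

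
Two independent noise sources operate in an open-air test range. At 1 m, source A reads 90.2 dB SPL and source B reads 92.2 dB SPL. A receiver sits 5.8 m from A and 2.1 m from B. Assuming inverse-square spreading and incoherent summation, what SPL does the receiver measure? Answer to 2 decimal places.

At the listener: L_A = 90.2 − 20·log₁₀(5.8) = 74.931 dB; L_B = 92.2 − 20·log₁₀(2.1) = 85.756 dB.
Combined: 10·log₁₀(10^(74.931/10)+10^(85.756/10)) = 86.10 dB SPL.

86.10 dB SPL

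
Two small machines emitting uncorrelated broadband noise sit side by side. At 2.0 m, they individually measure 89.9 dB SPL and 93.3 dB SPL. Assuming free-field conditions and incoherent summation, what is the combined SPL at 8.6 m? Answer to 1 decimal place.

82.3 dB SPL

Combined at 2.0 m: 10·log₁₀(10^(89.9/10)+10^(93.3/10)) = 94.93 dB SPL.
Then apply −20·log₁₀(8.6/2.0) = -12.67 dB → 82.3 dB SPL.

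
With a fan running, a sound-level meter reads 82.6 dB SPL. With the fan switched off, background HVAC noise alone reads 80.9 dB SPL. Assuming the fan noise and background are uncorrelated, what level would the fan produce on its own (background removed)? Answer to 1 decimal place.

77.7 dB SPL

Subtract intensities: L_src = 10·log₁₀(10^(L_total/10) − 10^(L_bg/10)).
L_src = 10·log₁₀(10^(82.6/10) − 10^(80.9/10)) = 10·log₁₀(58940000) = 77.7 dB SPL.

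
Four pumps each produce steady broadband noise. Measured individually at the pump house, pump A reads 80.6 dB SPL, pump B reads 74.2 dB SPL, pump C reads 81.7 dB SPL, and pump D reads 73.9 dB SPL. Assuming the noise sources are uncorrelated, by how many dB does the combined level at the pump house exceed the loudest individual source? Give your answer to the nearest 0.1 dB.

3.3 dB

Incoherent sources sum as intensities:
L_total = 10·log₁₀(10^(80.6/10) + 10^(74.2/10) + 10^(81.7/10) + 10^(73.9/10)) = 84.96 dB SPL.
Excess over the loudest (81.7 dB): 84.96 − 81.7 = 3.3 dB.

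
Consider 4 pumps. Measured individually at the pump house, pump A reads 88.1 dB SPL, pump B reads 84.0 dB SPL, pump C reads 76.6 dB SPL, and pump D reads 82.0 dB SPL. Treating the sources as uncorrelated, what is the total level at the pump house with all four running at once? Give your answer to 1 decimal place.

Incoherent sources sum as intensities:
L_total = 10·log₁₀(10^(88.1/10) + 10^(84.0/10) + 10^(76.6/10) + 10^(82.0/10)) = 10·log₁₀(1101000000) = 90.4 dB SPL.

90.4 dB SPL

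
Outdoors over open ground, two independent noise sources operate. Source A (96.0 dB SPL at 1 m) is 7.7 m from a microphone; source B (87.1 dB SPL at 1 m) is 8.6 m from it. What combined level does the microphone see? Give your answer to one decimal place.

At the listener: L_A = 96.0 − 20·log₁₀(7.7) = 78.27 dB; L_B = 87.1 − 20·log₁₀(8.6) = 68.41 dB.
Combined: 10·log₁₀(10^(78.27/10)+10^(68.41/10)) = 78.7 dB SPL.

78.7 dB SPL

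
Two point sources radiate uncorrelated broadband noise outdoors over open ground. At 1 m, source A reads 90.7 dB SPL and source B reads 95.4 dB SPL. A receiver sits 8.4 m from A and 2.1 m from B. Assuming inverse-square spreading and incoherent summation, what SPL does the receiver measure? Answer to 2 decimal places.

89.05 dB SPL

At the listener: L_A = 90.7 − 20·log₁₀(8.4) = 72.214 dB; L_B = 95.4 − 20·log₁₀(2.1) = 88.956 dB.
Combined: 10·log₁₀(10^(72.214/10)+10^(88.956/10)) = 89.05 dB SPL.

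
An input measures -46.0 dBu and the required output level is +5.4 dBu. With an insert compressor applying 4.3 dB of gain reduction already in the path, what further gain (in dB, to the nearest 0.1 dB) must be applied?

55.7 dB

The required make-up gain is the shortfall in the dB sum.
G = +5.4 − (-46.0) + 4.3 = 55.7 dB.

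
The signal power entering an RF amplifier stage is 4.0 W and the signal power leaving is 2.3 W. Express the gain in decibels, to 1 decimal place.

Power ratio → dB uses the 10·log₁₀ form:
10·log₁₀(2.3/4.0) = 10·log₁₀(0.5750) = -2.4 dB.

-2.4 dB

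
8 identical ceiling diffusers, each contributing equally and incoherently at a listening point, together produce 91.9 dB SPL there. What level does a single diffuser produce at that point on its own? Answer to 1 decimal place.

82.9 dB SPL

8 equal incoherent sources add 10·log₁₀(8) = 9.03 dB over one source.
L_one = 91.9 − 9.03 = 82.9 dB SPL.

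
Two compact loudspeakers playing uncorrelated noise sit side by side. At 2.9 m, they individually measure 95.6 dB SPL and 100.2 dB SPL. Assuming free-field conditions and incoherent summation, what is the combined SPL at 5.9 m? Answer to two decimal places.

Combined at 2.9 m: 10·log₁₀(10^(95.6/10)+10^(100.2/10)) = 101.493 dB SPL.
Then apply −20·log₁₀(5.9/2.9) = -6.169 dB → 95.32 dB SPL.

95.32 dB SPL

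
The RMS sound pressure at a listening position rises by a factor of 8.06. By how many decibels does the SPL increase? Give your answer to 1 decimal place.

18.1 dB

Sound pressure is an amplitude quantity: ΔL = 20·log₁₀(p₂/p₁).
20·log₁₀(8.06) = 18.1 dB.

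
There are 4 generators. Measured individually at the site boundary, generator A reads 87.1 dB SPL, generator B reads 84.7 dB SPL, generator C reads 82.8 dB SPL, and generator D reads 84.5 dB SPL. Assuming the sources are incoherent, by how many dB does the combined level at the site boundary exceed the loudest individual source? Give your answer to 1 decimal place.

Incoherent sources sum as intensities:
L_total = 10·log₁₀(10^(87.1/10) + 10^(84.7/10) + 10^(82.8/10) + 10^(84.5/10)) = 91.07 dB SPL.
Excess over the loudest (87.1 dB): 91.07 − 87.1 = 4.0 dB.

4.0 dB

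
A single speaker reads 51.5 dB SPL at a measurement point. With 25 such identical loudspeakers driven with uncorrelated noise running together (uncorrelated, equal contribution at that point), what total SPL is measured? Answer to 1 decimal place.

25 equal incoherent sources raise the level by 10·log₁₀(25) = 13.98 dB.
L_total = 51.5 + 13.98 = 65.5 dB SPL.

65.5 dB SPL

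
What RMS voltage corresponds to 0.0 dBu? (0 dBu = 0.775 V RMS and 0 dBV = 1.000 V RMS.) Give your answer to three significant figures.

0.775 V

V = 0.775 V × 10^(0.0/20).
= 0.775 × 1.000 = 0.775 V.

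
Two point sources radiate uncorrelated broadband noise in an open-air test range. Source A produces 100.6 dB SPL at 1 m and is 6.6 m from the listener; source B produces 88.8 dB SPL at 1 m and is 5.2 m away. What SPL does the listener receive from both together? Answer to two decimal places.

At the listener: L_A = 100.6 − 20·log₁₀(6.6) = 84.209 dB; L_B = 88.8 − 20·log₁₀(5.2) = 74.480 dB.
Combined: 10·log₁₀(10^(84.209/10)+10^(74.480/10)) = 84.65 dB SPL.

84.65 dB SPL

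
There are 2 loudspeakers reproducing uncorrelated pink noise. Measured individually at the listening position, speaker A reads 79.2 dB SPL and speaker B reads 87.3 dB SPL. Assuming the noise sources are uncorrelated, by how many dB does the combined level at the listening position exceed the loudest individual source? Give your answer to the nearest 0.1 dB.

0.6 dB

Add the sources as powers (linear), then convert back to dB:
L_total = 10·log₁₀(10^(79.2/10) + 10^(87.3/10)) = 87.93 dB SPL.
Excess over the loudest (87.3 dB): 87.93 − 87.3 = 0.6 dB.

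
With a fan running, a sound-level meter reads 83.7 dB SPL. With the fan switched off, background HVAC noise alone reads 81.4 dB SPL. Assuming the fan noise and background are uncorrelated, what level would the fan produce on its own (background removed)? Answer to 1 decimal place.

79.8 dB SPL

Background correction is a power subtraction:
L_src = 10·log₁₀(10^(83.7/10) − 10^(81.4/10)) = 10·log₁₀(96380000) = 79.8 dB SPL.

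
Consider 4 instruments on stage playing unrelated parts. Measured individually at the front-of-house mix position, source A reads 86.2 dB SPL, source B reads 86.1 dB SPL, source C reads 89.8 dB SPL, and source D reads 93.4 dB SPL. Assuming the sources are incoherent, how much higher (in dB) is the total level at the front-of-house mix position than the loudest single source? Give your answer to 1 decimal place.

Incoherent sources sum as intensities:
L_total = 10·log₁₀(10^(86.2/10) + 10^(86.1/10) + 10^(89.8/10) + 10^(93.4/10)) = 95.98 dB SPL.
Excess over the loudest (93.4 dB): 95.98 − 93.4 = 2.6 dB.

2.6 dB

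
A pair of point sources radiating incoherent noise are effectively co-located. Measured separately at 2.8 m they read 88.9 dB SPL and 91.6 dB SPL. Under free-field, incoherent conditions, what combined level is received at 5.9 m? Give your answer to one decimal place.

Combined at 2.8 m: 10·log₁₀(10^(88.9/10)+10^(91.6/10)) = 93.47 dB SPL.
Then apply −20·log₁₀(5.9/2.8) = -6.47 dB → 87.0 dB SPL.

87.0 dB SPL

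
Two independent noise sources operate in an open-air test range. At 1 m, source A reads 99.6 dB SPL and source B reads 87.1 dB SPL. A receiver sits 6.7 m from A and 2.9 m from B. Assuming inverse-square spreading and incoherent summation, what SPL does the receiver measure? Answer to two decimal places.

At the listener: L_A = 99.6 − 20·log₁₀(6.7) = 83.079 dB; L_B = 87.1 − 20·log₁₀(2.9) = 77.852 dB.
Combined: 10·log₁₀(10^(83.079/10)+10^(77.852/10)) = 84.22 dB SPL.

84.22 dB SPL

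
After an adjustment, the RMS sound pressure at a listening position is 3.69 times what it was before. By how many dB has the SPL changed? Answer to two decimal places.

11.34 dB

Sound pressure is an amplitude quantity: ΔL = 20·log₁₀(p₂/p₁).
20·log₁₀(3.69) = 11.34 dB.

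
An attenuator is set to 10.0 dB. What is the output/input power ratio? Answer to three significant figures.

Power ratio = 10^(dB/10).
10^(-10.0/10) = 10^(-1.000) = 0.100.

0.100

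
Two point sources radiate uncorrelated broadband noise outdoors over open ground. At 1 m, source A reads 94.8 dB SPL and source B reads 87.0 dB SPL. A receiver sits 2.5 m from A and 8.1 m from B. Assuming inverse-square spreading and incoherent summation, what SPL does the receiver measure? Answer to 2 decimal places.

At the listener: L_A = 94.8 − 20·log₁₀(2.5) = 86.841 dB; L_B = 87.0 − 20·log₁₀(8.1) = 68.830 dB.
Combined: 10·log₁₀(10^(86.841/10)+10^(68.830/10)) = 86.91 dB SPL.

86.91 dB SPL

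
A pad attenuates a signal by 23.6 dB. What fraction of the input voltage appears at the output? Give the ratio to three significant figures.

0.0661

Voltage ratio = 10^(dB/20).
10^(-23.6/20) = 10^(-1.180) = 0.0661.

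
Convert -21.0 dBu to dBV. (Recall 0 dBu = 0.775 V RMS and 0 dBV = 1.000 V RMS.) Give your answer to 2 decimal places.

-23.21 dBV

The offset between the scales is 20·log₁₀(0.775/1.000) = −2.214 dB.
So dBV = -21.0 − 2.214 = -23.21 dBV.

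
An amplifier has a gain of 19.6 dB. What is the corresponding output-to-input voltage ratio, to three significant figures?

9.55

Voltage ratio = 10^(dB/20).
10^(19.6/20) = 10^(0.9800) = 9.55.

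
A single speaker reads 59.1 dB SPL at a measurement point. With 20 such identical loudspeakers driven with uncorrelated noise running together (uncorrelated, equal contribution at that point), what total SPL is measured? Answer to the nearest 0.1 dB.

20 equal incoherent sources raise the level by 10·log₁₀(20) = 13.01 dB.
L_total = 59.1 + 13.01 = 72.1 dB SPL.

72.1 dB SPL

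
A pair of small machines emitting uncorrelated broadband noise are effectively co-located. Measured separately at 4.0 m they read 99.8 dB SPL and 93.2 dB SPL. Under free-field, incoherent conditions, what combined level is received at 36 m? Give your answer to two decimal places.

Combined at 4.0 m: 10·log₁₀(10^(99.8/10)+10^(93.2/10)) = 100.659 dB SPL.
Then apply −20·log₁₀(36/4.0) = -19.085 dB → 81.57 dB SPL.

81.57 dB SPL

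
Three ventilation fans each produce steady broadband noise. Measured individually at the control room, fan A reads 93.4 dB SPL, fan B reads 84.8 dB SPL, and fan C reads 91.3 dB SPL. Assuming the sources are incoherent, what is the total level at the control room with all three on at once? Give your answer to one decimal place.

Incoherent sources sum as intensities:
L_total = 10·log₁₀(10^(93.4/10) + 10^(84.8/10) + 10^(91.3/10)) = 10·log₁₀(3839000000) = 95.8 dB SPL.

95.8 dB SPL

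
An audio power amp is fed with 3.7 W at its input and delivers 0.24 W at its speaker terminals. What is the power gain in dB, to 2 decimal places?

Power is a power quantity, so gain = 10·log₁₀(P_out/P_in).
10·log₁₀(0.24/3.7) = 10·log₁₀(0.06486) = -11.88 dB.

-11.88 dB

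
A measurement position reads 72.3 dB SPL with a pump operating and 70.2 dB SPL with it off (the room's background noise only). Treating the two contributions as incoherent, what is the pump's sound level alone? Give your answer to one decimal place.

68.1 dB SPL

Background correction is a power subtraction:
L_src = 10·log₁₀(10^(72.3/10) − 10^(70.2/10)) = 10·log₁₀(6511000) = 68.1 dB SPL.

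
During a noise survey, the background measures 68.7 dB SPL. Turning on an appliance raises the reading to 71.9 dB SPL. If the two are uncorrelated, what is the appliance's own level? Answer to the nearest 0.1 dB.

69.1 dB SPL

Background correction is a power subtraction:
L_src = 10·log₁₀(10^(71.9/10) − 10^(68.7/10)) = 10·log₁₀(8075000) = 69.1 dB SPL.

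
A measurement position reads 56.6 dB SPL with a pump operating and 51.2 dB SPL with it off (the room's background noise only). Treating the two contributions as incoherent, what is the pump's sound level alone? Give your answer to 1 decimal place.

Remove the background by subtracting linear intensities:
L_src = 10·log₁₀(10^(56.6/10) − 10^(51.2/10)) = 10·log₁₀(325300) = 55.1 dB SPL.

55.1 dB SPL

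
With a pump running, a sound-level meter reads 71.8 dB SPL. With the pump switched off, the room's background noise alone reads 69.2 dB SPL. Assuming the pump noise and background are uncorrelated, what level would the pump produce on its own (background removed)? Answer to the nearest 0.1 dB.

Remove the background by subtracting linear intensities:
L_src = 10·log₁₀(10^(71.8/10) − 10^(69.2/10)) = 10·log₁₀(6818000) = 68.3 dB SPL.

68.3 dB SPL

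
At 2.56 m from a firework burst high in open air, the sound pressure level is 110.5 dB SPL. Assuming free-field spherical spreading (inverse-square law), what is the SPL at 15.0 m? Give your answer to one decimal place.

For a point source in a free field, ΔL = −20·log₁₀(d₂/d₁).
ΔL = −20·log₁₀(15.0/2.56) = -15.36 dB, so L₂ = 110.5 + (-15.36) = 95.1 dB SPL.

95.1 dB SPL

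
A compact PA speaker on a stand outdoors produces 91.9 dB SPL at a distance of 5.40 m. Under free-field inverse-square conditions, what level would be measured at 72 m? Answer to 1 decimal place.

Inverse-square spreading gives ΔL = −20·log₁₀(d₂/d₁).
ΔL = −20·log₁₀(72/5.40) = -22.50 dB, so L₂ = 91.9 + (-22.50) = 69.4 dB SPL.

69.4 dB SPL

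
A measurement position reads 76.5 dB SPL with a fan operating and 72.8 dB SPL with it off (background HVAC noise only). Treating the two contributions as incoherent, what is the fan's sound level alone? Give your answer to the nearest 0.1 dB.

Remove the background by subtracting linear intensities:
L_src = 10·log₁₀(10^(76.5/10) − 10^(72.8/10)) = 10·log₁₀(25610000) = 74.1 dB SPL.

74.1 dB SPL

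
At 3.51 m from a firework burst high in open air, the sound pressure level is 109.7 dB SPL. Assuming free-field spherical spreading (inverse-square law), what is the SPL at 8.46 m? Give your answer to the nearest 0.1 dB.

Inverse-square spreading gives ΔL = −20·log₁₀(d₂/d₁).
ΔL = −20·log₁₀(8.46/3.51) = -7.64 dB, so L₂ = 109.7 + (-7.64) = 102.1 dB SPL.

102.1 dB SPL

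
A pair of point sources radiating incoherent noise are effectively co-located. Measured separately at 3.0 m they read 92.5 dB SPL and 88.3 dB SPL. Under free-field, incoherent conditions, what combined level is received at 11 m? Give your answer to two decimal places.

82.61 dB SPL

Combined at 3.0 m: 10·log₁₀(10^(92.5/10)+10^(88.3/10)) = 93.899 dB SPL.
Then apply −20·log₁₀(11/3.0) = -11.285 dB → 82.61 dB SPL.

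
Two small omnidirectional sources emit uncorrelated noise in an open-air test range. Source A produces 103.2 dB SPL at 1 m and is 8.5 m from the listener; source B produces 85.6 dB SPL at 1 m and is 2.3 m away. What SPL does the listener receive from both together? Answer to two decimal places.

At the listener: L_A = 103.2 − 20·log₁₀(8.5) = 84.612 dB; L_B = 85.6 − 20·log₁₀(2.3) = 78.365 dB.
Combined: 10·log₁₀(10^(84.612/10)+10^(78.365/10)) = 85.54 dB SPL.

85.54 dB SPL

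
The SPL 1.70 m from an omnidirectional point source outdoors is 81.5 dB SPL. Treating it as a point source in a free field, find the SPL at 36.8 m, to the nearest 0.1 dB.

Inverse-square spreading gives ΔL = −20·log₁₀(d₂/d₁).
ΔL = −20·log₁₀(36.8/1.70) = -26.71 dB, so L₂ = 81.5 + (-26.71) = 54.8 dB SPL.

54.8 dB SPL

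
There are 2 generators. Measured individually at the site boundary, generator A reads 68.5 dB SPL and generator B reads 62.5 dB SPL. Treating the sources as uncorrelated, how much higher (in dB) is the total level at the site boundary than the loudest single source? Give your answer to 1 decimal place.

Uncorrelated sources add in intensity (power), not in dB.
L_total = 10·log₁₀(10^(68.5/10) + 10^(62.5/10)) = 69.47 dB SPL.
Excess over the loudest (68.5 dB): 69.47 − 68.5 = 1.0 dB.

1.0 dB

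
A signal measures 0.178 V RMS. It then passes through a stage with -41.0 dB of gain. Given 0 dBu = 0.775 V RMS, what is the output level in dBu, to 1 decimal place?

Input level: 20·log₁₀(0.178/0.775) = -12.78 dBu.
Output: -12.78 − 41.0 = -53.8 dBu.

-53.8 dBu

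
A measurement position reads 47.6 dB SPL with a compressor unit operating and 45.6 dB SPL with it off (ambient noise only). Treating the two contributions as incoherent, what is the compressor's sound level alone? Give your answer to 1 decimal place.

Subtract intensities: L_src = 10·log₁₀(10^(L_total/10) − 10^(L_bg/10)).
L_src = 10·log₁₀(10^(47.6/10) − 10^(45.6/10)) = 10·log₁₀(21240) = 43.3 dB SPL.

43.3 dB SPL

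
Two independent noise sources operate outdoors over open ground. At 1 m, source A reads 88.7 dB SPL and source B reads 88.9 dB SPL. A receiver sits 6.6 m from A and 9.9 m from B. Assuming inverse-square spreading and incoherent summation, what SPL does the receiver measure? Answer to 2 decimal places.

73.97 dB SPL

At the listener: L_A = 88.7 − 20·log₁₀(6.6) = 72.309 dB; L_B = 88.9 − 20·log₁₀(9.9) = 68.987 dB.
Combined: 10·log₁₀(10^(72.309/10)+10^(68.987/10)) = 73.97 dB SPL.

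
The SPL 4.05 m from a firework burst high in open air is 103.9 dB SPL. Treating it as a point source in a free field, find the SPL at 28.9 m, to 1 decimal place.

86.8 dB SPL

Free-field point source: level drops by 20·log₁₀ of the distance ratio.
ΔL = −20·log₁₀(28.9/4.05) = -17.07 dB, so L₂ = 103.9 + (-17.07) = 86.8 dB SPL.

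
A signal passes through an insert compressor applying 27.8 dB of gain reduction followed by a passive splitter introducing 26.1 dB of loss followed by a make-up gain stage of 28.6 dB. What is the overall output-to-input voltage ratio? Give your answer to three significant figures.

0.0543

Net gain = (−27.8) + (−26.1) + 28.6 = -25.3 dB.
Voltage ratio = 10^(-25.3/20) = 0.0543.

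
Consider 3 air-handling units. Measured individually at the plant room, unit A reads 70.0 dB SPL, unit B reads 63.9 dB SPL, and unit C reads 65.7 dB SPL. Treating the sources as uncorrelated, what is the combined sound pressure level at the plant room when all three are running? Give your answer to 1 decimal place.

Add the sources as powers (linear), then convert back to dB:
L_total = 10·log₁₀(10^(70.0/10) + 10^(63.9/10) + 10^(65.7/10)) = 10·log₁₀(16170000) = 72.1 dB SPL.

72.1 dB SPL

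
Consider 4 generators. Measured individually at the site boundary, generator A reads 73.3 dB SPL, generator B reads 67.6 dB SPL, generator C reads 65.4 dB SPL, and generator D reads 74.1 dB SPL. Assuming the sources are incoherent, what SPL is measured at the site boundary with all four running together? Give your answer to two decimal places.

77.51 dB SPL

Incoherent sources sum as intensities:
L_total = 10·log₁₀(10^(73.3/10) + 10^(67.6/10) + 10^(65.4/10) + 10^(74.1/10)) = 10·log₁₀(56310000) = 77.51 dB SPL.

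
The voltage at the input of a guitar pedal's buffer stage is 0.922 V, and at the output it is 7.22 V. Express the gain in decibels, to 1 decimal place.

17.9 dB

For a voltage ratio, dB = 20·log₁₀(V₂/V₁).
20·log₁₀(7.22/0.922) = 20·log₁₀(7.831) = 17.9 dB.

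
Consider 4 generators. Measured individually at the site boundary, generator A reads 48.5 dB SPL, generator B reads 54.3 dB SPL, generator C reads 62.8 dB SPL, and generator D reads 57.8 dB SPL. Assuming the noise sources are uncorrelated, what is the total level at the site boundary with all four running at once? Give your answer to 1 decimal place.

Incoherent sources sum as intensities:
L_total = 10·log₁₀(10^(48.5/10) + 10^(54.3/10) + 10^(62.8/10) + 10^(57.8/10)) = 10·log₁₀(2848000) = 64.5 dB SPL.

64.5 dB SPL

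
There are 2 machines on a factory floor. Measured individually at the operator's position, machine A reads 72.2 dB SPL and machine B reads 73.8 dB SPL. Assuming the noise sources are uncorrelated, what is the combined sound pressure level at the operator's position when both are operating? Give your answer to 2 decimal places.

Uncorrelated sources add in intensity (power), not in dB.
L_total = 10·log₁₀(10^(72.2/10) + 10^(73.8/10)) = 10·log₁₀(40580000) = 76.08 dB SPL.

76.08 dB SPL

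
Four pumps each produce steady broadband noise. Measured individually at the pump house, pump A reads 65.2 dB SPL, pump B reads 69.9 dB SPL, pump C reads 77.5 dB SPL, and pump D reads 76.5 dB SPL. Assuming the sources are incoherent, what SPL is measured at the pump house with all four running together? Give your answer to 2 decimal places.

Uncorrelated sources add in intensity (power), not in dB.
L_total = 10·log₁₀(10^(65.2/10) + 10^(69.9/10) + 10^(77.5/10) + 10^(76.5/10)) = 10·log₁₀(114000000) = 80.57 dB SPL.

80.57 dB SPL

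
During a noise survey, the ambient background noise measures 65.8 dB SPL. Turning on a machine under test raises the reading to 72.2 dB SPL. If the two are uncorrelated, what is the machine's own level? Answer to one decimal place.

71.1 dB SPL

Remove the background by subtracting linear intensities:
L_src = 10·log₁₀(10^(72.2/10) − 10^(65.8/10)) = 10·log₁₀(12790000) = 71.1 dB SPL.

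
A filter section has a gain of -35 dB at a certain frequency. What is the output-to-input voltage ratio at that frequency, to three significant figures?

0.0178

Voltage ratio = 10^(dB/20).
10^(-35/20) = 10^(-1.750) = 0.0178.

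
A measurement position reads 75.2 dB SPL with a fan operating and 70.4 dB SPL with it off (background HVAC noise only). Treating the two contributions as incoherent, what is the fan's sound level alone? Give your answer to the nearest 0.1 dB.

73.5 dB SPL

Background correction is a power subtraction:
L_src = 10·log₁₀(10^(75.2/10) − 10^(70.4/10)) = 10·log₁₀(22150000) = 73.5 dB SPL.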